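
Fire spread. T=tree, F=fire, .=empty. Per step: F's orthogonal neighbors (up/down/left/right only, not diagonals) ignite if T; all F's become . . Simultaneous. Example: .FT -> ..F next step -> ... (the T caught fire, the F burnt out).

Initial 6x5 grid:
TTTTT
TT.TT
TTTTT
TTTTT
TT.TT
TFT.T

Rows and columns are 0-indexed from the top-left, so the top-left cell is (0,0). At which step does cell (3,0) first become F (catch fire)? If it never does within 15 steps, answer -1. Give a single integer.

Step 1: cell (3,0)='T' (+3 fires, +1 burnt)
Step 2: cell (3,0)='T' (+2 fires, +3 burnt)
Step 3: cell (3,0)='F' (+3 fires, +2 burnt)
  -> target ignites at step 3
Step 4: cell (3,0)='.' (+4 fires, +3 burnt)
Step 5: cell (3,0)='.' (+5 fires, +4 burnt)
Step 6: cell (3,0)='.' (+5 fires, +5 burnt)
Step 7: cell (3,0)='.' (+3 fires, +5 burnt)
Step 8: cell (3,0)='.' (+1 fires, +3 burnt)
Step 9: cell (3,0)='.' (+0 fires, +1 burnt)
  fire out at step 9

3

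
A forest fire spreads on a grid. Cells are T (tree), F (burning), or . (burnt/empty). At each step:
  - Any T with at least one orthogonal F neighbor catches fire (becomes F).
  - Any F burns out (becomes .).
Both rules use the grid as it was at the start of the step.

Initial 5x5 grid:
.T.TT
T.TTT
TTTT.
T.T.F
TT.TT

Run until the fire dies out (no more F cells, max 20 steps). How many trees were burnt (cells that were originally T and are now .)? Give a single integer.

Answer: 2

Derivation:
Step 1: +1 fires, +1 burnt (F count now 1)
Step 2: +1 fires, +1 burnt (F count now 1)
Step 3: +0 fires, +1 burnt (F count now 0)
Fire out after step 3
Initially T: 17, now '.': 10
Total burnt (originally-T cells now '.'): 2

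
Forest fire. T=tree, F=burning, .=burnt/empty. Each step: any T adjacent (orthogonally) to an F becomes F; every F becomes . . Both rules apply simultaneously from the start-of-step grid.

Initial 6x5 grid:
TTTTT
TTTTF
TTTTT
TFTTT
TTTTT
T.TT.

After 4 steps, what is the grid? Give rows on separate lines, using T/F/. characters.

Step 1: 7 trees catch fire, 2 burn out
  TTTTF
  TTTF.
  TFTTF
  F.FTT
  TFTTT
  T.TT.
Step 2: 10 trees catch fire, 7 burn out
  TTTF.
  TFF..
  F.FF.
  ...FF
  F.FTT
  T.TT.
Step 3: 7 trees catch fire, 10 burn out
  TFF..
  F....
  .....
  .....
  ...FF
  F.FT.
Step 4: 2 trees catch fire, 7 burn out
  F....
  .....
  .....
  .....
  .....
  ...F.

F....
.....
.....
.....
.....
...F.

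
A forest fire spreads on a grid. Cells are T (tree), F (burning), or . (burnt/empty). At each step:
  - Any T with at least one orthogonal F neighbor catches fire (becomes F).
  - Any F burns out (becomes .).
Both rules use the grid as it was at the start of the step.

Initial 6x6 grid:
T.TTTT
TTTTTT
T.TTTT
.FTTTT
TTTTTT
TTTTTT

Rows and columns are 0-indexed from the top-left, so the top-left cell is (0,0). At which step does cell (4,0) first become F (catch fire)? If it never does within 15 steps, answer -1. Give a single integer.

Step 1: cell (4,0)='T' (+2 fires, +1 burnt)
Step 2: cell (4,0)='F' (+5 fires, +2 burnt)
  -> target ignites at step 2
Step 3: cell (4,0)='.' (+6 fires, +5 burnt)
Step 4: cell (4,0)='.' (+7 fires, +6 burnt)
Step 5: cell (4,0)='.' (+6 fires, +7 burnt)
Step 6: cell (4,0)='.' (+5 fires, +6 burnt)
Step 7: cell (4,0)='.' (+1 fires, +5 burnt)
Step 8: cell (4,0)='.' (+0 fires, +1 burnt)
  fire out at step 8

2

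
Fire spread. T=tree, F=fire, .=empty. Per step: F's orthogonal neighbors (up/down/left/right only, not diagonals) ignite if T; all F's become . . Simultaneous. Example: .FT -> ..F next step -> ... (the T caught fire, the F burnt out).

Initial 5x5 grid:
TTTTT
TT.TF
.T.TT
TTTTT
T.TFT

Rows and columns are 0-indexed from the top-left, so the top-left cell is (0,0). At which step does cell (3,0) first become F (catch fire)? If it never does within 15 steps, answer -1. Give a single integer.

Step 1: cell (3,0)='T' (+6 fires, +2 burnt)
Step 2: cell (3,0)='T' (+4 fires, +6 burnt)
Step 3: cell (3,0)='T' (+2 fires, +4 burnt)
Step 4: cell (3,0)='F' (+3 fires, +2 burnt)
  -> target ignites at step 4
Step 5: cell (3,0)='.' (+3 fires, +3 burnt)
Step 6: cell (3,0)='.' (+1 fires, +3 burnt)
Step 7: cell (3,0)='.' (+0 fires, +1 burnt)
  fire out at step 7

4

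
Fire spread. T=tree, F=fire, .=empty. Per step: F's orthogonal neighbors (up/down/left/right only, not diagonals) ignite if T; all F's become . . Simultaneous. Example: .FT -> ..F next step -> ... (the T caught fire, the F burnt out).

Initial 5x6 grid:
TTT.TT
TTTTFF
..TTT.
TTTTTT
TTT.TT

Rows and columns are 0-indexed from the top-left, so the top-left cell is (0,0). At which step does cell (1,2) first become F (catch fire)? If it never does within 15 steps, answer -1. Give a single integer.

Step 1: cell (1,2)='T' (+4 fires, +2 burnt)
Step 2: cell (1,2)='F' (+3 fires, +4 burnt)
  -> target ignites at step 2
Step 3: cell (1,2)='.' (+6 fires, +3 burnt)
Step 4: cell (1,2)='.' (+4 fires, +6 burnt)
Step 5: cell (1,2)='.' (+3 fires, +4 burnt)
Step 6: cell (1,2)='.' (+2 fires, +3 burnt)
Step 7: cell (1,2)='.' (+1 fires, +2 burnt)
Step 8: cell (1,2)='.' (+0 fires, +1 burnt)
  fire out at step 8

2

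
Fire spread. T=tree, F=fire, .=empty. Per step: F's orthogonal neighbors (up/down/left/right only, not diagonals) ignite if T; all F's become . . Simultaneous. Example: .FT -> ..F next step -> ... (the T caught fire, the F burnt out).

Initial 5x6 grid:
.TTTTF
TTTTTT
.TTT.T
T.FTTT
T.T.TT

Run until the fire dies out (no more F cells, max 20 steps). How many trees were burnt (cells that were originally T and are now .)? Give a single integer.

Step 1: +5 fires, +2 burnt (F count now 5)
Step 2: +7 fires, +5 burnt (F count now 7)
Step 3: +5 fires, +7 burnt (F count now 5)
Step 4: +3 fires, +5 burnt (F count now 3)
Step 5: +0 fires, +3 burnt (F count now 0)
Fire out after step 5
Initially T: 22, now '.': 28
Total burnt (originally-T cells now '.'): 20

Answer: 20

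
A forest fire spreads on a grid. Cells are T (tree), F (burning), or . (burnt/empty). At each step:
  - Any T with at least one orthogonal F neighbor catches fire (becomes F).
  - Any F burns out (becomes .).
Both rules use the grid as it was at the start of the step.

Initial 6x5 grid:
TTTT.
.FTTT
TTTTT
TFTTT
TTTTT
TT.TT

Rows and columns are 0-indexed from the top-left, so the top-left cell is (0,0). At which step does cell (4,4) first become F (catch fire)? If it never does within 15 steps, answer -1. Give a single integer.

Step 1: cell (4,4)='T' (+6 fires, +2 burnt)
Step 2: cell (4,4)='T' (+9 fires, +6 burnt)
Step 3: cell (4,4)='T' (+6 fires, +9 burnt)
Step 4: cell (4,4)='F' (+3 fires, +6 burnt)
  -> target ignites at step 4
Step 5: cell (4,4)='.' (+1 fires, +3 burnt)
Step 6: cell (4,4)='.' (+0 fires, +1 burnt)
  fire out at step 6

4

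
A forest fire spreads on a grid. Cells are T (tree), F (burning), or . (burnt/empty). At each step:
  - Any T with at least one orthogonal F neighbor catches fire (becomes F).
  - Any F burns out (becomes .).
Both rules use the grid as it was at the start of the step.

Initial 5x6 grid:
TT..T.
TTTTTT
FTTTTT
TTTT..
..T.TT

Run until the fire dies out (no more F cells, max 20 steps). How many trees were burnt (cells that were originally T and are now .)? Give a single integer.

Answer: 19

Derivation:
Step 1: +3 fires, +1 burnt (F count now 3)
Step 2: +4 fires, +3 burnt (F count now 4)
Step 3: +4 fires, +4 burnt (F count now 4)
Step 4: +4 fires, +4 burnt (F count now 4)
Step 5: +2 fires, +4 burnt (F count now 2)
Step 6: +2 fires, +2 burnt (F count now 2)
Step 7: +0 fires, +2 burnt (F count now 0)
Fire out after step 7
Initially T: 21, now '.': 28
Total burnt (originally-T cells now '.'): 19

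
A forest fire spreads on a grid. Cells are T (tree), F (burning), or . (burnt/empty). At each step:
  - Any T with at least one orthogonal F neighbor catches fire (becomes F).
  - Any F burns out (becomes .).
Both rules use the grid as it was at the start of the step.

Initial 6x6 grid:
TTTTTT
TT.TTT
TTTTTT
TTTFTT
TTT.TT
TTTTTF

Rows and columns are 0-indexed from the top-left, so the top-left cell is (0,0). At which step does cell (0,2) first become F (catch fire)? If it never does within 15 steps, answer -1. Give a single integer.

Step 1: cell (0,2)='T' (+5 fires, +2 burnt)
Step 2: cell (0,2)='T' (+8 fires, +5 burnt)
Step 3: cell (0,2)='T' (+7 fires, +8 burnt)
Step 4: cell (0,2)='F' (+7 fires, +7 burnt)
  -> target ignites at step 4
Step 5: cell (0,2)='.' (+4 fires, +7 burnt)
Step 6: cell (0,2)='.' (+1 fires, +4 burnt)
Step 7: cell (0,2)='.' (+0 fires, +1 burnt)
  fire out at step 7

4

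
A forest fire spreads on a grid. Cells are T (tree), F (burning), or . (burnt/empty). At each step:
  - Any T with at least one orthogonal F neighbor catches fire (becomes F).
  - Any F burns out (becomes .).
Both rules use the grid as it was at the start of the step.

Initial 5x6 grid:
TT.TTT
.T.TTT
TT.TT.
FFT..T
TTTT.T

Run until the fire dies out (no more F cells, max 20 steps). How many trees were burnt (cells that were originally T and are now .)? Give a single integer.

Answer: 10

Derivation:
Step 1: +5 fires, +2 burnt (F count now 5)
Step 2: +2 fires, +5 burnt (F count now 2)
Step 3: +2 fires, +2 burnt (F count now 2)
Step 4: +1 fires, +2 burnt (F count now 1)
Step 5: +0 fires, +1 burnt (F count now 0)
Fire out after step 5
Initially T: 20, now '.': 20
Total burnt (originally-T cells now '.'): 10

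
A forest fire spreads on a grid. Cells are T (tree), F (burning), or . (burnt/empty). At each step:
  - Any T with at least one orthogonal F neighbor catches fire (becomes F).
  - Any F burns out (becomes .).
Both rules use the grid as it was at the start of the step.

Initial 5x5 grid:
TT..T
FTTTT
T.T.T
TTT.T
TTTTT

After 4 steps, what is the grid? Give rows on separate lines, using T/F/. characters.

Step 1: 3 trees catch fire, 1 burn out
  FT..T
  .FTTT
  F.T.T
  TTT.T
  TTTTT
Step 2: 3 trees catch fire, 3 burn out
  .F..T
  ..FTT
  ..T.T
  FTT.T
  TTTTT
Step 3: 4 trees catch fire, 3 burn out
  ....T
  ...FT
  ..F.T
  .FT.T
  FTTTT
Step 4: 3 trees catch fire, 4 burn out
  ....T
  ....F
  ....T
  ..F.T
  .FTTT

....T
....F
....T
..F.T
.FTTT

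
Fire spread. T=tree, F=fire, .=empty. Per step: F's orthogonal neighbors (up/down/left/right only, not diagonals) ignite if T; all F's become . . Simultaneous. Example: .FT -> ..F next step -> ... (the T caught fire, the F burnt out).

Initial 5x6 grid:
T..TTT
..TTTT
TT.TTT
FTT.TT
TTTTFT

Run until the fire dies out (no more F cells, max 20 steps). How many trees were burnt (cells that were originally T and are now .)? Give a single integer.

Answer: 21

Derivation:
Step 1: +6 fires, +2 burnt (F count now 6)
Step 2: +6 fires, +6 burnt (F count now 6)
Step 3: +3 fires, +6 burnt (F count now 3)
Step 4: +3 fires, +3 burnt (F count now 3)
Step 5: +3 fires, +3 burnt (F count now 3)
Step 6: +0 fires, +3 burnt (F count now 0)
Fire out after step 6
Initially T: 22, now '.': 29
Total burnt (originally-T cells now '.'): 21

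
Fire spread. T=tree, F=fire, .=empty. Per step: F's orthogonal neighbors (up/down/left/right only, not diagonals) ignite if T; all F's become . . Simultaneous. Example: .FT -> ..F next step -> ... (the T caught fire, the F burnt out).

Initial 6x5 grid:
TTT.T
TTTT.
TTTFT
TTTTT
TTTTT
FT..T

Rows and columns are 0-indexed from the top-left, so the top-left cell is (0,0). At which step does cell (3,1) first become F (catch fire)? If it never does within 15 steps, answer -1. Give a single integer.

Step 1: cell (3,1)='T' (+6 fires, +2 burnt)
Step 2: cell (3,1)='T' (+7 fires, +6 burnt)
Step 3: cell (3,1)='F' (+6 fires, +7 burnt)
  -> target ignites at step 3
Step 4: cell (3,1)='.' (+3 fires, +6 burnt)
Step 5: cell (3,1)='.' (+1 fires, +3 burnt)
Step 6: cell (3,1)='.' (+0 fires, +1 burnt)
  fire out at step 6

3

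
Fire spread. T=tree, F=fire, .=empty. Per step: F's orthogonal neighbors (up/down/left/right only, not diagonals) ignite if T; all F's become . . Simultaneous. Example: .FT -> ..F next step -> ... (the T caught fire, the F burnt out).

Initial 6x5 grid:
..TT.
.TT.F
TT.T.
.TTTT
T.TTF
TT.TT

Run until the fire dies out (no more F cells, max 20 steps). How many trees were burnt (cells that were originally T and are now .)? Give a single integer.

Answer: 15

Derivation:
Step 1: +3 fires, +2 burnt (F count now 3)
Step 2: +3 fires, +3 burnt (F count now 3)
Step 3: +2 fires, +3 burnt (F count now 2)
Step 4: +1 fires, +2 burnt (F count now 1)
Step 5: +1 fires, +1 burnt (F count now 1)
Step 6: +2 fires, +1 burnt (F count now 2)
Step 7: +1 fires, +2 burnt (F count now 1)
Step 8: +1 fires, +1 burnt (F count now 1)
Step 9: +1 fires, +1 burnt (F count now 1)
Step 10: +0 fires, +1 burnt (F count now 0)
Fire out after step 10
Initially T: 18, now '.': 27
Total burnt (originally-T cells now '.'): 15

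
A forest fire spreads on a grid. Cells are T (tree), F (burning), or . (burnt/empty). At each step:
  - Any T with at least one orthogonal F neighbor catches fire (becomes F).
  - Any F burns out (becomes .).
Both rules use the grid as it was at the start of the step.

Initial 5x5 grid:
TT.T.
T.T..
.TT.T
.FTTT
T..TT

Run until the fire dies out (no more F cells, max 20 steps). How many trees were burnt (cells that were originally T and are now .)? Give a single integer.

Step 1: +2 fires, +1 burnt (F count now 2)
Step 2: +2 fires, +2 burnt (F count now 2)
Step 3: +3 fires, +2 burnt (F count now 3)
Step 4: +2 fires, +3 burnt (F count now 2)
Step 5: +0 fires, +2 burnt (F count now 0)
Fire out after step 5
Initially T: 14, now '.': 20
Total burnt (originally-T cells now '.'): 9

Answer: 9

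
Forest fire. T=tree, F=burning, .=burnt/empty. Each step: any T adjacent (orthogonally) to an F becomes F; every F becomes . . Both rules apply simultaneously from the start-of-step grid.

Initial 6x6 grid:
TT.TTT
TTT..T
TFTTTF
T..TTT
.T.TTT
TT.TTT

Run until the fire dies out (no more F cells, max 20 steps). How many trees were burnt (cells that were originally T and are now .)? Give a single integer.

Answer: 23

Derivation:
Step 1: +6 fires, +2 burnt (F count now 6)
Step 2: +8 fires, +6 burnt (F count now 8)
Step 3: +5 fires, +8 burnt (F count now 5)
Step 4: +3 fires, +5 burnt (F count now 3)
Step 5: +1 fires, +3 burnt (F count now 1)
Step 6: +0 fires, +1 burnt (F count now 0)
Fire out after step 6
Initially T: 26, now '.': 33
Total burnt (originally-T cells now '.'): 23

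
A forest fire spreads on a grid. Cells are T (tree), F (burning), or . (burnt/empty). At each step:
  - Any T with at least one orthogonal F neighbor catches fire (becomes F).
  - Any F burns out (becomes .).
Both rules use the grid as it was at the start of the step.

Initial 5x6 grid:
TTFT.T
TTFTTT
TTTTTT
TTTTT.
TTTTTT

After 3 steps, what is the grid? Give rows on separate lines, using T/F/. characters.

Step 1: 5 trees catch fire, 2 burn out
  TF.F.T
  TF.FTT
  TTFTTT
  TTTTT.
  TTTTTT
Step 2: 6 trees catch fire, 5 burn out
  F....T
  F...FT
  TF.FTT
  TTFTT.
  TTTTTT
Step 3: 6 trees catch fire, 6 burn out
  .....T
  .....F
  F...FT
  TF.FT.
  TTFTTT

.....T
.....F
F...FT
TF.FT.
TTFTTT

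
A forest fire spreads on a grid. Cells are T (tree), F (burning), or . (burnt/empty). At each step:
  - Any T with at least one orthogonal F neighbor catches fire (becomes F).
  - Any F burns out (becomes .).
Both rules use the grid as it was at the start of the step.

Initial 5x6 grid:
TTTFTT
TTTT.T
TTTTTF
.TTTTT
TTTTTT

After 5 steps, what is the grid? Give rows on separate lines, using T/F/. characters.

Step 1: 6 trees catch fire, 2 burn out
  TTF.FT
  TTTF.F
  TTTTF.
  .TTTTF
  TTTTTT
Step 2: 6 trees catch fire, 6 burn out
  TF...F
  TTF...
  TTTF..
  .TTTF.
  TTTTTF
Step 3: 5 trees catch fire, 6 burn out
  F.....
  TF....
  TTF...
  .TTF..
  TTTTF.
Step 4: 4 trees catch fire, 5 burn out
  ......
  F.....
  TF....
  .TF...
  TTTF..
Step 5: 3 trees catch fire, 4 burn out
  ......
  ......
  F.....
  .F....
  TTF...

......
......
F.....
.F....
TTF...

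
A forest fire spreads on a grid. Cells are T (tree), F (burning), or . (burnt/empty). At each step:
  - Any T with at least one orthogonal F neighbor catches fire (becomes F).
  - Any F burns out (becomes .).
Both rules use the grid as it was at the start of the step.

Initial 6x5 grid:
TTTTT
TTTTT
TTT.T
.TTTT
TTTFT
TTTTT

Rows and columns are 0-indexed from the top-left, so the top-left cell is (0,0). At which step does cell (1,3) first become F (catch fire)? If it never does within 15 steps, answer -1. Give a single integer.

Step 1: cell (1,3)='T' (+4 fires, +1 burnt)
Step 2: cell (1,3)='T' (+5 fires, +4 burnt)
Step 3: cell (1,3)='T' (+5 fires, +5 burnt)
Step 4: cell (1,3)='T' (+4 fires, +5 burnt)
Step 5: cell (1,3)='F' (+5 fires, +4 burnt)
  -> target ignites at step 5
Step 6: cell (1,3)='.' (+3 fires, +5 burnt)
Step 7: cell (1,3)='.' (+1 fires, +3 burnt)
Step 8: cell (1,3)='.' (+0 fires, +1 burnt)
  fire out at step 8

5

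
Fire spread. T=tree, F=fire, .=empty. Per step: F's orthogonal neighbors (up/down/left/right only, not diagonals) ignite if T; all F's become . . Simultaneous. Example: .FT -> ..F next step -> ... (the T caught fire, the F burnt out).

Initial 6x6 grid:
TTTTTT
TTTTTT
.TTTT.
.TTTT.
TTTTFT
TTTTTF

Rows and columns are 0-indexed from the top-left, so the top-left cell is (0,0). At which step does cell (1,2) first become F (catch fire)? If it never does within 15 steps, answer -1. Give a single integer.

Step 1: cell (1,2)='T' (+4 fires, +2 burnt)
Step 2: cell (1,2)='T' (+4 fires, +4 burnt)
Step 3: cell (1,2)='T' (+5 fires, +4 burnt)
Step 4: cell (1,2)='T' (+7 fires, +5 burnt)
Step 5: cell (1,2)='F' (+5 fires, +7 burnt)
  -> target ignites at step 5
Step 6: cell (1,2)='.' (+2 fires, +5 burnt)
Step 7: cell (1,2)='.' (+2 fires, +2 burnt)
Step 8: cell (1,2)='.' (+1 fires, +2 burnt)
Step 9: cell (1,2)='.' (+0 fires, +1 burnt)
  fire out at step 9

5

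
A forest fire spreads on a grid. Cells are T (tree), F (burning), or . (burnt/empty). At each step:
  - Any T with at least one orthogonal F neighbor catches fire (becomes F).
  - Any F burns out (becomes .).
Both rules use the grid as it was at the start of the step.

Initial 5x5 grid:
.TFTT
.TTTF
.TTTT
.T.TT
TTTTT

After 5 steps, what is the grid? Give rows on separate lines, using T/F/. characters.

Step 1: 6 trees catch fire, 2 burn out
  .F.FF
  .TFF.
  .TTTF
  .T.TT
  TTTTT
Step 2: 4 trees catch fire, 6 burn out
  .....
  .F...
  .TFF.
  .T.TF
  TTTTT
Step 3: 3 trees catch fire, 4 burn out
  .....
  .....
  .F...
  .T.F.
  TTTTF
Step 4: 2 trees catch fire, 3 burn out
  .....
  .....
  .....
  .F...
  TTTF.
Step 5: 2 trees catch fire, 2 burn out
  .....
  .....
  .....
  .....
  TFF..

.....
.....
.....
.....
TFF..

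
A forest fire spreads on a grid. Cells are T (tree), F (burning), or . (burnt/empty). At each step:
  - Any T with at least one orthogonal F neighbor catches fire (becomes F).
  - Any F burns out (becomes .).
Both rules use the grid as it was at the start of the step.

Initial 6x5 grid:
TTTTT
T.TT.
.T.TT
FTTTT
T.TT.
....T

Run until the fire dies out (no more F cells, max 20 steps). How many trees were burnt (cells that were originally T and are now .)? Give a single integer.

Step 1: +2 fires, +1 burnt (F count now 2)
Step 2: +2 fires, +2 burnt (F count now 2)
Step 3: +2 fires, +2 burnt (F count now 2)
Step 4: +3 fires, +2 burnt (F count now 3)
Step 5: +2 fires, +3 burnt (F count now 2)
Step 6: +2 fires, +2 burnt (F count now 2)
Step 7: +2 fires, +2 burnt (F count now 2)
Step 8: +1 fires, +2 burnt (F count now 1)
Step 9: +1 fires, +1 burnt (F count now 1)
Step 10: +1 fires, +1 burnt (F count now 1)
Step 11: +0 fires, +1 burnt (F count now 0)
Fire out after step 11
Initially T: 19, now '.': 29
Total burnt (originally-T cells now '.'): 18

Answer: 18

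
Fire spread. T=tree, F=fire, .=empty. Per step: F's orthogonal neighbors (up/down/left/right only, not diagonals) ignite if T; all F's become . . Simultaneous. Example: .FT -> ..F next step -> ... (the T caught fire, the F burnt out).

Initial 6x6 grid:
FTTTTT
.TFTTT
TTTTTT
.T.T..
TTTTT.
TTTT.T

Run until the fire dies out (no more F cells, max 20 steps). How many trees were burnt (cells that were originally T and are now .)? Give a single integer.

Step 1: +5 fires, +2 burnt (F count now 5)
Step 2: +4 fires, +5 burnt (F count now 4)
Step 3: +6 fires, +4 burnt (F count now 6)
Step 4: +4 fires, +6 burnt (F count now 4)
Step 5: +5 fires, +4 burnt (F count now 5)
Step 6: +2 fires, +5 burnt (F count now 2)
Step 7: +0 fires, +2 burnt (F count now 0)
Fire out after step 7
Initially T: 27, now '.': 35
Total burnt (originally-T cells now '.'): 26

Answer: 26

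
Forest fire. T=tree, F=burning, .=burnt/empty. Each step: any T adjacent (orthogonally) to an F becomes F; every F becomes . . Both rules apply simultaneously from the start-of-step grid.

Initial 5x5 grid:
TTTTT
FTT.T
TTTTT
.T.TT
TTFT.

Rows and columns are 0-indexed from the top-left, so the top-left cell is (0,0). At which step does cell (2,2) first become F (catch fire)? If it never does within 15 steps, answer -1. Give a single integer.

Step 1: cell (2,2)='T' (+5 fires, +2 burnt)
Step 2: cell (2,2)='T' (+6 fires, +5 burnt)
Step 3: cell (2,2)='F' (+4 fires, +6 burnt)
  -> target ignites at step 3
Step 4: cell (2,2)='.' (+2 fires, +4 burnt)
Step 5: cell (2,2)='.' (+2 fires, +2 burnt)
Step 6: cell (2,2)='.' (+0 fires, +2 burnt)
  fire out at step 6

3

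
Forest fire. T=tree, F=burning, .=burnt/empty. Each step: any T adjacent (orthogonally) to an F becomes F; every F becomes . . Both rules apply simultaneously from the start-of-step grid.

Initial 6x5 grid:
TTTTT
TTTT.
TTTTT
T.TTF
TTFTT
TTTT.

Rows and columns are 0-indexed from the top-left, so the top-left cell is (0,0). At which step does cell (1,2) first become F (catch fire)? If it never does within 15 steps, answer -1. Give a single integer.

Step 1: cell (1,2)='T' (+7 fires, +2 burnt)
Step 2: cell (1,2)='T' (+5 fires, +7 burnt)
Step 3: cell (1,2)='F' (+5 fires, +5 burnt)
  -> target ignites at step 3
Step 4: cell (1,2)='.' (+4 fires, +5 burnt)
Step 5: cell (1,2)='.' (+3 fires, +4 burnt)
Step 6: cell (1,2)='.' (+1 fires, +3 burnt)
Step 7: cell (1,2)='.' (+0 fires, +1 burnt)
  fire out at step 7

3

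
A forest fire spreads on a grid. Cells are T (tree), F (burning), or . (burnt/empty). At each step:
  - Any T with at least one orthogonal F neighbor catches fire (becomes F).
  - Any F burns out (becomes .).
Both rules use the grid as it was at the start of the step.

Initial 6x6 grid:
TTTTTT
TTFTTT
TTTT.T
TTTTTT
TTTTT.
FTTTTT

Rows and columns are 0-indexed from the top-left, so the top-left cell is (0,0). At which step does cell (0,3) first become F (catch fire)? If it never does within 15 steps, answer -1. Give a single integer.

Step 1: cell (0,3)='T' (+6 fires, +2 burnt)
Step 2: cell (0,3)='F' (+10 fires, +6 burnt)
  -> target ignites at step 2
Step 3: cell (0,3)='.' (+8 fires, +10 burnt)
Step 4: cell (0,3)='.' (+5 fires, +8 burnt)
Step 5: cell (0,3)='.' (+3 fires, +5 burnt)
Step 6: cell (0,3)='.' (+0 fires, +3 burnt)
  fire out at step 6

2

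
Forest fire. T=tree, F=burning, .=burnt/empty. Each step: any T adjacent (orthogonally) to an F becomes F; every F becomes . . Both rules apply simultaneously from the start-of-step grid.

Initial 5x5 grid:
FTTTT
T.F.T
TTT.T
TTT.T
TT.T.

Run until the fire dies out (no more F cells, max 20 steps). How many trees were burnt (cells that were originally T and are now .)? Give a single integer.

Answer: 16

Derivation:
Step 1: +4 fires, +2 burnt (F count now 4)
Step 2: +4 fires, +4 burnt (F count now 4)
Step 3: +3 fires, +4 burnt (F count now 3)
Step 4: +3 fires, +3 burnt (F count now 3)
Step 5: +1 fires, +3 burnt (F count now 1)
Step 6: +1 fires, +1 burnt (F count now 1)
Step 7: +0 fires, +1 burnt (F count now 0)
Fire out after step 7
Initially T: 17, now '.': 24
Total burnt (originally-T cells now '.'): 16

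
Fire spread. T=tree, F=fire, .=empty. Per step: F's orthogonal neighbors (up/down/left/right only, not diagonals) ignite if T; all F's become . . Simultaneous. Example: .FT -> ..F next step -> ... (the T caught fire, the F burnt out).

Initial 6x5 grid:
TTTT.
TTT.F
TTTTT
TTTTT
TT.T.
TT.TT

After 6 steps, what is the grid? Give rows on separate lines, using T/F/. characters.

Step 1: 1 trees catch fire, 1 burn out
  TTTT.
  TTT..
  TTTTF
  TTTTT
  TT.T.
  TT.TT
Step 2: 2 trees catch fire, 1 burn out
  TTTT.
  TTT..
  TTTF.
  TTTTF
  TT.T.
  TT.TT
Step 3: 2 trees catch fire, 2 burn out
  TTTT.
  TTT..
  TTF..
  TTTF.
  TT.T.
  TT.TT
Step 4: 4 trees catch fire, 2 burn out
  TTTT.
  TTF..
  TF...
  TTF..
  TT.F.
  TT.TT
Step 5: 5 trees catch fire, 4 burn out
  TTFT.
  TF...
  F....
  TF...
  TT...
  TT.FT
Step 6: 6 trees catch fire, 5 burn out
  TF.F.
  F....
  .....
  F....
  TF...
  TT..F

TF.F.
F....
.....
F....
TF...
TT..F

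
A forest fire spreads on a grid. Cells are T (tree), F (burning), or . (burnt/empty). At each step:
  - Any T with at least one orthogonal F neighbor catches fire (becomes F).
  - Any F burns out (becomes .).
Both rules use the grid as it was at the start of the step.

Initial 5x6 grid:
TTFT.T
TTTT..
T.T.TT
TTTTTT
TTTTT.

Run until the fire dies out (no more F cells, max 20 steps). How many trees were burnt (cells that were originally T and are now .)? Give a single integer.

Step 1: +3 fires, +1 burnt (F count now 3)
Step 2: +4 fires, +3 burnt (F count now 4)
Step 3: +2 fires, +4 burnt (F count now 2)
Step 4: +4 fires, +2 burnt (F count now 4)
Step 5: +4 fires, +4 burnt (F count now 4)
Step 6: +4 fires, +4 burnt (F count now 4)
Step 7: +1 fires, +4 burnt (F count now 1)
Step 8: +0 fires, +1 burnt (F count now 0)
Fire out after step 8
Initially T: 23, now '.': 29
Total burnt (originally-T cells now '.'): 22

Answer: 22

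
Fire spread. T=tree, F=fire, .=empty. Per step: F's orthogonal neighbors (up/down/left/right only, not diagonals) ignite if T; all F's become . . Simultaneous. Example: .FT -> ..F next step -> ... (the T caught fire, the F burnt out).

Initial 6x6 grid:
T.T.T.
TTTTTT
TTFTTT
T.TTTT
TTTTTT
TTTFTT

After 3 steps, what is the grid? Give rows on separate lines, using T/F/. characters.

Step 1: 7 trees catch fire, 2 burn out
  T.T.T.
  TTFTTT
  TF.FTT
  T.FTTT
  TTTFTT
  TTF.FT
Step 2: 10 trees catch fire, 7 burn out
  T.F.T.
  TF.FTT
  F...FT
  T..FTT
  TTF.FT
  TF...F
Step 3: 8 trees catch fire, 10 burn out
  T...T.
  F...FT
  .....F
  F...FT
  TF...F
  F.....

T...T.
F...FT
.....F
F...FT
TF...F
F.....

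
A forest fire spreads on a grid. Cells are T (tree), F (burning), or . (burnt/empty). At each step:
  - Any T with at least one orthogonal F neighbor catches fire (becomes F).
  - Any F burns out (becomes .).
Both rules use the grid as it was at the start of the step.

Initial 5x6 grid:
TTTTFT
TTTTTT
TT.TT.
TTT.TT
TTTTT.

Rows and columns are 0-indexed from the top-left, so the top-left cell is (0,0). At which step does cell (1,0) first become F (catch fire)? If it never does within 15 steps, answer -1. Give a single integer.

Step 1: cell (1,0)='T' (+3 fires, +1 burnt)
Step 2: cell (1,0)='T' (+4 fires, +3 burnt)
Step 3: cell (1,0)='T' (+4 fires, +4 burnt)
Step 4: cell (1,0)='T' (+4 fires, +4 burnt)
Step 5: cell (1,0)='F' (+3 fires, +4 burnt)
  -> target ignites at step 5
Step 6: cell (1,0)='.' (+3 fires, +3 burnt)
Step 7: cell (1,0)='.' (+3 fires, +3 burnt)
Step 8: cell (1,0)='.' (+1 fires, +3 burnt)
Step 9: cell (1,0)='.' (+0 fires, +1 burnt)
  fire out at step 9

5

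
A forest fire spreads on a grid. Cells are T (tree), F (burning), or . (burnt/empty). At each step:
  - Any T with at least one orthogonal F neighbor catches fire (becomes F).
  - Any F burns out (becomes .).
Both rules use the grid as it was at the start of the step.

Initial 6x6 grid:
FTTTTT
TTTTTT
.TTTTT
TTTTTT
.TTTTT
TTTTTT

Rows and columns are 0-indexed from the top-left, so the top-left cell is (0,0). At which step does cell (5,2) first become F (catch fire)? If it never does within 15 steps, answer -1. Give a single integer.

Step 1: cell (5,2)='T' (+2 fires, +1 burnt)
Step 2: cell (5,2)='T' (+2 fires, +2 burnt)
Step 3: cell (5,2)='T' (+3 fires, +2 burnt)
Step 4: cell (5,2)='T' (+4 fires, +3 burnt)
Step 5: cell (5,2)='T' (+6 fires, +4 burnt)
Step 6: cell (5,2)='T' (+5 fires, +6 burnt)
Step 7: cell (5,2)='F' (+5 fires, +5 burnt)
  -> target ignites at step 7
Step 8: cell (5,2)='.' (+3 fires, +5 burnt)
Step 9: cell (5,2)='.' (+2 fires, +3 burnt)
Step 10: cell (5,2)='.' (+1 fires, +2 burnt)
Step 11: cell (5,2)='.' (+0 fires, +1 burnt)
  fire out at step 11

7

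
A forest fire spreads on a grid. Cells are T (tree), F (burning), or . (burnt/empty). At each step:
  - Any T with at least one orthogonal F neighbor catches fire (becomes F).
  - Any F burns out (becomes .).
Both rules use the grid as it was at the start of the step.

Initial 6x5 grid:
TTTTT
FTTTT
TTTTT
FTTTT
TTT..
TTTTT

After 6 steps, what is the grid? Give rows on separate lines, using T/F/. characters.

Step 1: 5 trees catch fire, 2 burn out
  FTTTT
  .FTTT
  FTTTT
  .FTTT
  FTT..
  TTTTT
Step 2: 6 trees catch fire, 5 burn out
  .FTTT
  ..FTT
  .FTTT
  ..FTT
  .FT..
  FTTTT
Step 3: 6 trees catch fire, 6 burn out
  ..FTT
  ...FT
  ..FTT
  ...FT
  ..F..
  .FTTT
Step 4: 5 trees catch fire, 6 burn out
  ...FT
  ....F
  ...FT
  ....F
  .....
  ..FTT
Step 5: 3 trees catch fire, 5 burn out
  ....F
  .....
  ....F
  .....
  .....
  ...FT
Step 6: 1 trees catch fire, 3 burn out
  .....
  .....
  .....
  .....
  .....
  ....F

.....
.....
.....
.....
.....
....F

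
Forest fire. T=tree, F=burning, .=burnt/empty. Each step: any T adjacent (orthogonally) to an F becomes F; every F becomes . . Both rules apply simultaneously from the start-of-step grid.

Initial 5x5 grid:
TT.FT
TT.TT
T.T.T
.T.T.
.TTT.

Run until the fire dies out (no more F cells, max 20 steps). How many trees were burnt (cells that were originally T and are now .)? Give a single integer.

Answer: 4

Derivation:
Step 1: +2 fires, +1 burnt (F count now 2)
Step 2: +1 fires, +2 burnt (F count now 1)
Step 3: +1 fires, +1 burnt (F count now 1)
Step 4: +0 fires, +1 burnt (F count now 0)
Fire out after step 4
Initially T: 15, now '.': 14
Total burnt (originally-T cells now '.'): 4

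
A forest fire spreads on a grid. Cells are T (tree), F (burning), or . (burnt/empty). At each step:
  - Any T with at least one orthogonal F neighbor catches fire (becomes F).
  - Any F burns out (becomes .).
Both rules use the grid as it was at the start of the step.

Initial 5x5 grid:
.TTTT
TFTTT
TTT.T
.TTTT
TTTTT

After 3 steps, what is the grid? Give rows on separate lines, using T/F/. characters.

Step 1: 4 trees catch fire, 1 burn out
  .FTTT
  F.FTT
  TFT.T
  .TTTT
  TTTTT
Step 2: 5 trees catch fire, 4 burn out
  ..FTT
  ...FT
  F.F.T
  .FTTT
  TTTTT
Step 3: 4 trees catch fire, 5 burn out
  ...FT
  ....F
  ....T
  ..FTT
  TFTTT

...FT
....F
....T
..FTT
TFTTT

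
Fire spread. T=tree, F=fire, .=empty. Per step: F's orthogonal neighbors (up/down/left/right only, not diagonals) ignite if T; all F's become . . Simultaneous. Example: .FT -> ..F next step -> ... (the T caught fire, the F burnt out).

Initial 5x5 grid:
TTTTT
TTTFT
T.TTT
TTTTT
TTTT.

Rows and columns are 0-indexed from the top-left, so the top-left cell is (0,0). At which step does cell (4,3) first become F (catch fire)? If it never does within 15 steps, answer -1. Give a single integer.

Step 1: cell (4,3)='T' (+4 fires, +1 burnt)
Step 2: cell (4,3)='T' (+6 fires, +4 burnt)
Step 3: cell (4,3)='F' (+5 fires, +6 burnt)
  -> target ignites at step 3
Step 4: cell (4,3)='.' (+4 fires, +5 burnt)
Step 5: cell (4,3)='.' (+2 fires, +4 burnt)
Step 6: cell (4,3)='.' (+1 fires, +2 burnt)
Step 7: cell (4,3)='.' (+0 fires, +1 burnt)
  fire out at step 7

3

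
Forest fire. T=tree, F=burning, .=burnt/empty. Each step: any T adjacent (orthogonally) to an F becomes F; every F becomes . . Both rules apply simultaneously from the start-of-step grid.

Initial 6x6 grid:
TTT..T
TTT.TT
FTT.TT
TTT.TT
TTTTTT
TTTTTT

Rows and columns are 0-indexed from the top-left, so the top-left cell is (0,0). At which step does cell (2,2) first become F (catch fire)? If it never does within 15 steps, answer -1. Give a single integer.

Step 1: cell (2,2)='T' (+3 fires, +1 burnt)
Step 2: cell (2,2)='F' (+5 fires, +3 burnt)
  -> target ignites at step 2
Step 3: cell (2,2)='.' (+5 fires, +5 burnt)
Step 4: cell (2,2)='.' (+3 fires, +5 burnt)
Step 5: cell (2,2)='.' (+2 fires, +3 burnt)
Step 6: cell (2,2)='.' (+2 fires, +2 burnt)
Step 7: cell (2,2)='.' (+3 fires, +2 burnt)
Step 8: cell (2,2)='.' (+3 fires, +3 burnt)
Step 9: cell (2,2)='.' (+2 fires, +3 burnt)
Step 10: cell (2,2)='.' (+1 fires, +2 burnt)
Step 11: cell (2,2)='.' (+1 fires, +1 burnt)
Step 12: cell (2,2)='.' (+0 fires, +1 burnt)
  fire out at step 12

2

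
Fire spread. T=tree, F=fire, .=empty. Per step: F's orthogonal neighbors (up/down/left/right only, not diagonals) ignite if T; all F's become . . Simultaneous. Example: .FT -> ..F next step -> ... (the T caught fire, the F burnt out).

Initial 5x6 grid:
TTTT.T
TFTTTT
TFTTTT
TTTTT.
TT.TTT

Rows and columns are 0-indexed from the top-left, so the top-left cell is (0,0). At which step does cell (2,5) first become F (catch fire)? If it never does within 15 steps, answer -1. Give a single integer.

Step 1: cell (2,5)='T' (+6 fires, +2 burnt)
Step 2: cell (2,5)='T' (+7 fires, +6 burnt)
Step 3: cell (2,5)='T' (+5 fires, +7 burnt)
Step 4: cell (2,5)='F' (+4 fires, +5 burnt)
  -> target ignites at step 4
Step 5: cell (2,5)='.' (+2 fires, +4 burnt)
Step 6: cell (2,5)='.' (+1 fires, +2 burnt)
Step 7: cell (2,5)='.' (+0 fires, +1 burnt)
  fire out at step 7

4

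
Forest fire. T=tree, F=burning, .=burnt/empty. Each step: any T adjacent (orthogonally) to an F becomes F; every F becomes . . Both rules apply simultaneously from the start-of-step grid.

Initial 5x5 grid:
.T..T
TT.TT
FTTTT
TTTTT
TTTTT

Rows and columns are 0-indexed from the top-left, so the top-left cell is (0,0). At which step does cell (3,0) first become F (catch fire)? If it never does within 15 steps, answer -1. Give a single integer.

Step 1: cell (3,0)='F' (+3 fires, +1 burnt)
  -> target ignites at step 1
Step 2: cell (3,0)='.' (+4 fires, +3 burnt)
Step 3: cell (3,0)='.' (+4 fires, +4 burnt)
Step 4: cell (3,0)='.' (+4 fires, +4 burnt)
Step 5: cell (3,0)='.' (+3 fires, +4 burnt)
Step 6: cell (3,0)='.' (+2 fires, +3 burnt)
Step 7: cell (3,0)='.' (+0 fires, +2 burnt)
  fire out at step 7

1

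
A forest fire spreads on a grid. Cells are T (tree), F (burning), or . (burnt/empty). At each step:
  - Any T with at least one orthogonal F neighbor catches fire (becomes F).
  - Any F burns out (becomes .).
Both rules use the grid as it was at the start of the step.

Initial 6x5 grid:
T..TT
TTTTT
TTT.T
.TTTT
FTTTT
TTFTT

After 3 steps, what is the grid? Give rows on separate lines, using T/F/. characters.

Step 1: 5 trees catch fire, 2 burn out
  T..TT
  TTTTT
  TTT.T
  .TTTT
  .FFTT
  FF.FT
Step 2: 4 trees catch fire, 5 burn out
  T..TT
  TTTTT
  TTT.T
  .FFTT
  ...FT
  ....F
Step 3: 4 trees catch fire, 4 burn out
  T..TT
  TTTTT
  TFF.T
  ...FT
  ....F
  .....

T..TT
TTTTT
TFF.T
...FT
....F
.....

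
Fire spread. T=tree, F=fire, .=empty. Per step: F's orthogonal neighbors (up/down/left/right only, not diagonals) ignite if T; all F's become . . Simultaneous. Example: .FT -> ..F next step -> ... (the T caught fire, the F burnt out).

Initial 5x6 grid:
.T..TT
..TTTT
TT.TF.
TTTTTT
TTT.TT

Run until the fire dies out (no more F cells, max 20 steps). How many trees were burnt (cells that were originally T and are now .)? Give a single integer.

Answer: 20

Derivation:
Step 1: +3 fires, +1 burnt (F count now 3)
Step 2: +6 fires, +3 burnt (F count now 6)
Step 3: +4 fires, +6 burnt (F count now 4)
Step 4: +2 fires, +4 burnt (F count now 2)
Step 5: +3 fires, +2 burnt (F count now 3)
Step 6: +2 fires, +3 burnt (F count now 2)
Step 7: +0 fires, +2 burnt (F count now 0)
Fire out after step 7
Initially T: 21, now '.': 29
Total burnt (originally-T cells now '.'): 20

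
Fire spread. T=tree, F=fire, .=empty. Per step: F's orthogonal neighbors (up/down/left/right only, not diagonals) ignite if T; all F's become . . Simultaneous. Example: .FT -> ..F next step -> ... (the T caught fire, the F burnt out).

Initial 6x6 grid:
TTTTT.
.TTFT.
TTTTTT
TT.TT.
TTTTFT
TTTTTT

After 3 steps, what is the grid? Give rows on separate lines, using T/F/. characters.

Step 1: 8 trees catch fire, 2 burn out
  TTTFT.
  .TF.F.
  TTTFTT
  TT.TF.
  TTTF.F
  TTTTFT
Step 2: 9 trees catch fire, 8 burn out
  TTF.F.
  .F....
  TTF.FT
  TT.F..
  TTF...
  TTTF.F
Step 3: 5 trees catch fire, 9 burn out
  TF....
  ......
  TF...F
  TT....
  TF....
  TTF...

TF....
......
TF...F
TT....
TF....
TTF...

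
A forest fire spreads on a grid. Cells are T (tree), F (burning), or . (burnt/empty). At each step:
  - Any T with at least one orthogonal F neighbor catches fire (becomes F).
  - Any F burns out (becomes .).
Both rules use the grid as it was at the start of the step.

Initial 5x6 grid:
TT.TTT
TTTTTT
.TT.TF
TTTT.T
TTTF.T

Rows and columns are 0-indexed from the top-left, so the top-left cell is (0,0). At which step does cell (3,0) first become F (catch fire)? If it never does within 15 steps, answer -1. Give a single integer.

Step 1: cell (3,0)='T' (+5 fires, +2 burnt)
Step 2: cell (3,0)='T' (+5 fires, +5 burnt)
Step 3: cell (3,0)='T' (+5 fires, +5 burnt)
Step 4: cell (3,0)='F' (+4 fires, +5 burnt)
  -> target ignites at step 4
Step 5: cell (3,0)='.' (+1 fires, +4 burnt)
Step 6: cell (3,0)='.' (+2 fires, +1 burnt)
Step 7: cell (3,0)='.' (+1 fires, +2 burnt)
Step 8: cell (3,0)='.' (+0 fires, +1 burnt)
  fire out at step 8

4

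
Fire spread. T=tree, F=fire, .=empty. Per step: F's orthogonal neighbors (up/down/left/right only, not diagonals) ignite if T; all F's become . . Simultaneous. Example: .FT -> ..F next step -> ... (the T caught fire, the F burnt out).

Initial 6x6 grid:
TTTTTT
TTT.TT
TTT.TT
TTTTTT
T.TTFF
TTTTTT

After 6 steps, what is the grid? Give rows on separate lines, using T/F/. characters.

Step 1: 5 trees catch fire, 2 burn out
  TTTTTT
  TTT.TT
  TTT.TT
  TTTTFF
  T.TF..
  TTTTFF
Step 2: 5 trees catch fire, 5 burn out
  TTTTTT
  TTT.TT
  TTT.FF
  TTTF..
  T.F...
  TTTF..
Step 3: 4 trees catch fire, 5 burn out
  TTTTTT
  TTT.FF
  TTT...
  TTF...
  T.....
  TTF...
Step 4: 5 trees catch fire, 4 burn out
  TTTTFF
  TTT...
  TTF...
  TF....
  T.....
  TF....
Step 5: 5 trees catch fire, 5 burn out
  TTTF..
  TTF...
  TF....
  F.....
  T.....
  F.....
Step 6: 4 trees catch fire, 5 burn out
  TTF...
  TF....
  F.....
  ......
  F.....
  ......

TTF...
TF....
F.....
......
F.....
......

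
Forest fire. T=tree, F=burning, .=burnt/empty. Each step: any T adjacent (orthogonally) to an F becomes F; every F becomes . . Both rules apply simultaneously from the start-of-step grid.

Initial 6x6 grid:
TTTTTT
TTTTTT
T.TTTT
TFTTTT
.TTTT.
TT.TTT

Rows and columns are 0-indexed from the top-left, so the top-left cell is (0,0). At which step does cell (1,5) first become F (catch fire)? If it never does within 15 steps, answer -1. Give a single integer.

Step 1: cell (1,5)='T' (+3 fires, +1 burnt)
Step 2: cell (1,5)='T' (+5 fires, +3 burnt)
Step 3: cell (1,5)='T' (+6 fires, +5 burnt)
Step 4: cell (1,5)='T' (+8 fires, +6 burnt)
Step 5: cell (1,5)='T' (+5 fires, +8 burnt)
Step 6: cell (1,5)='F' (+3 fires, +5 burnt)
  -> target ignites at step 6
Step 7: cell (1,5)='.' (+1 fires, +3 burnt)
Step 8: cell (1,5)='.' (+0 fires, +1 burnt)
  fire out at step 8

6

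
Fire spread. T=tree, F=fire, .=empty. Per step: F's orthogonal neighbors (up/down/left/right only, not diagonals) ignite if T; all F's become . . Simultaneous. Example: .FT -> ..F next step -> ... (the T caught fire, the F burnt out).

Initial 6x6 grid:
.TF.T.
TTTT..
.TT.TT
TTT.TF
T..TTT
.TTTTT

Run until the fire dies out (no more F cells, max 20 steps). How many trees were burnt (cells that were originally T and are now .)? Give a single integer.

Answer: 22

Derivation:
Step 1: +5 fires, +2 burnt (F count now 5)
Step 2: +6 fires, +5 burnt (F count now 6)
Step 3: +5 fires, +6 burnt (F count now 5)
Step 4: +2 fires, +5 burnt (F count now 2)
Step 5: +2 fires, +2 burnt (F count now 2)
Step 6: +2 fires, +2 burnt (F count now 2)
Step 7: +0 fires, +2 burnt (F count now 0)
Fire out after step 7
Initially T: 23, now '.': 35
Total burnt (originally-T cells now '.'): 22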